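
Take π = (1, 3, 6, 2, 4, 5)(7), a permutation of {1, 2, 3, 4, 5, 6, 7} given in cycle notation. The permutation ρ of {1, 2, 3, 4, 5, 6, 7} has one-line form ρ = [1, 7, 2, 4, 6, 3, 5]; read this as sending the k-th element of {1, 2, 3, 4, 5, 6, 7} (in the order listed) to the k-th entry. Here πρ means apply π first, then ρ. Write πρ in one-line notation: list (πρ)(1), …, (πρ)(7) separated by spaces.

(πρ)(x) = ρ(π(x)). Computing each image: ρ(π(1)) = ρ(3) = 2, ρ(π(2)) = ρ(4) = 4, ρ(π(3)) = ρ(6) = 3, ρ(π(4)) = ρ(5) = 6, ρ(π(5)) = ρ(1) = 1, ρ(π(6)) = ρ(2) = 7, ρ(π(7)) = ρ(7) = 5.
Hence πρ = [2 4 3 6 1 7 5].

2 4 3 6 1 7 5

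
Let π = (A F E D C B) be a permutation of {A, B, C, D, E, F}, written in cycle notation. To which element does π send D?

C

In the cycle (A F E D C B), D is followed by C, so π(D) = C.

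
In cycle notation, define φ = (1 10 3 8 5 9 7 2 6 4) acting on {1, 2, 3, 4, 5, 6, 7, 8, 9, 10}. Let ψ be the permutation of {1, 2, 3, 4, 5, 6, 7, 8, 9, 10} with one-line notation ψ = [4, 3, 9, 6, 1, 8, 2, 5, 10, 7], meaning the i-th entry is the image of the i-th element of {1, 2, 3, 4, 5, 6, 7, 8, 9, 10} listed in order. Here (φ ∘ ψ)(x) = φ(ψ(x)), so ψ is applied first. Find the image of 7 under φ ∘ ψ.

6

First apply ψ: ψ(7) = 2, then φ(2) = 6. Thus (φ ∘ ψ)(7) = 6.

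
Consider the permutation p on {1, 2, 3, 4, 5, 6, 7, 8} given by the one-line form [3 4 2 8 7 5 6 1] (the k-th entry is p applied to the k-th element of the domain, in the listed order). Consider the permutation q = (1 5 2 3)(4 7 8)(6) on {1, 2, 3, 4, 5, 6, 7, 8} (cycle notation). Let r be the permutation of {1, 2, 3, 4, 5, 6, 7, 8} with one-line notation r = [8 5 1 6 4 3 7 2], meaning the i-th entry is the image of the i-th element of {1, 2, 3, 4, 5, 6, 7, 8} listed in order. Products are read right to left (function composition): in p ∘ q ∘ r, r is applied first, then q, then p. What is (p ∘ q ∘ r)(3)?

Apply the permutations in order: r(3) = 1, then q(1) = 5, then p(5) = 7. So (p ∘ q ∘ r)(3) = 7.

7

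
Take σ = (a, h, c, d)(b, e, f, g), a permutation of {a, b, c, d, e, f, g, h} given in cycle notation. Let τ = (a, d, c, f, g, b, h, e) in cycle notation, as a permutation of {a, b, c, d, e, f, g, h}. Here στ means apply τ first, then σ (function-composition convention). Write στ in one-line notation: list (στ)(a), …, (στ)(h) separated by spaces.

(στ)(x) = σ(τ(x)). Computing each image: σ(τ(a)) = σ(d) = a, σ(τ(b)) = σ(h) = c, σ(τ(c)) = σ(f) = g, σ(τ(d)) = σ(c) = d, σ(τ(e)) = σ(a) = h, σ(τ(f)) = σ(g) = b, σ(τ(g)) = σ(b) = e, σ(τ(h)) = σ(e) = f.
Hence στ = [a c g d h b e f].

a c g d h b e f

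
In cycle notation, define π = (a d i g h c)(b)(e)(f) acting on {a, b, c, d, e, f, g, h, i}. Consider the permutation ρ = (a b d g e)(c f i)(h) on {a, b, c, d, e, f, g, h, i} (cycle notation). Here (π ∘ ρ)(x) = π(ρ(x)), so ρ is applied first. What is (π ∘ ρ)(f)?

g

(π ∘ ρ)(f) = π(ρ(f)). ρ(f) = i, then π(i) = g. So (π ∘ ρ)(f) = g.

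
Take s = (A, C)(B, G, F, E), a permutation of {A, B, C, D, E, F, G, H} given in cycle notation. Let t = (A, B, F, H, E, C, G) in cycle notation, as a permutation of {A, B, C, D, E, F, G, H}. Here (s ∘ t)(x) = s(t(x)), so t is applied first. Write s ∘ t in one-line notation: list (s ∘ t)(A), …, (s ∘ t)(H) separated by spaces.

For each element, apply t then s: A → B → G; B → F → E; C → G → F; D → D → D; E → C → A; F → H → H; G → A → C; H → E → B.
So s ∘ t in one-line form is G E F D A H C B.

G E F D A H C B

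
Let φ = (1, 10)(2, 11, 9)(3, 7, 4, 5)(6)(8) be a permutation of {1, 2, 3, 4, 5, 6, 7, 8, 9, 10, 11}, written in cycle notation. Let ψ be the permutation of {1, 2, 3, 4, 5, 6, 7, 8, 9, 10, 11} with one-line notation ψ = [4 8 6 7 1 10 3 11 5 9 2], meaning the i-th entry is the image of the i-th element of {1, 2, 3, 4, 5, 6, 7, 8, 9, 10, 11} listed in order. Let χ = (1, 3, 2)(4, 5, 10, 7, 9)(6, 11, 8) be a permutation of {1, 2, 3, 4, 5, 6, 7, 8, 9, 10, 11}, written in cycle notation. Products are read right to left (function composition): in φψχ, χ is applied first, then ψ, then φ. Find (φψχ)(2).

Apply the permutations in order: χ(2) = 1, then ψ(1) = 4, then φ(4) = 5. So (φψχ)(2) = 5.

5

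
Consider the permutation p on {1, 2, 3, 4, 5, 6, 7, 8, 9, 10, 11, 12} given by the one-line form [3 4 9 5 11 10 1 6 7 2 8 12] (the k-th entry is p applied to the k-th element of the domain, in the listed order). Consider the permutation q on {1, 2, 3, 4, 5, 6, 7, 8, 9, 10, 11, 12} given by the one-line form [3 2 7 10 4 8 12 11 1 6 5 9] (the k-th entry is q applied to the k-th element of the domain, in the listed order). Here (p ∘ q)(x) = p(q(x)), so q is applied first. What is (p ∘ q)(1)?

First apply q: q(1) = 3, then p(3) = 9. Thus (p ∘ q)(1) = 9.

9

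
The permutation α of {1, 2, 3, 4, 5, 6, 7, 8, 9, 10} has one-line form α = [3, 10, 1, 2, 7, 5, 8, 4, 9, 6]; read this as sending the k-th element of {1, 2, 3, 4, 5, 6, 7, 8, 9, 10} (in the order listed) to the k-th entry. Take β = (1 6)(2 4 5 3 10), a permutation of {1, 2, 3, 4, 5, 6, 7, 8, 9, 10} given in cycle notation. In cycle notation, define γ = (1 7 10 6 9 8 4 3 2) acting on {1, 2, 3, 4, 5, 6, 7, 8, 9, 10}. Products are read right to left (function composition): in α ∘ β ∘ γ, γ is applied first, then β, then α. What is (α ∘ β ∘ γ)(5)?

Apply the permutations in order: γ(5) = 5, then β(5) = 3, then α(3) = 1. So (α ∘ β ∘ γ)(5) = 1.

1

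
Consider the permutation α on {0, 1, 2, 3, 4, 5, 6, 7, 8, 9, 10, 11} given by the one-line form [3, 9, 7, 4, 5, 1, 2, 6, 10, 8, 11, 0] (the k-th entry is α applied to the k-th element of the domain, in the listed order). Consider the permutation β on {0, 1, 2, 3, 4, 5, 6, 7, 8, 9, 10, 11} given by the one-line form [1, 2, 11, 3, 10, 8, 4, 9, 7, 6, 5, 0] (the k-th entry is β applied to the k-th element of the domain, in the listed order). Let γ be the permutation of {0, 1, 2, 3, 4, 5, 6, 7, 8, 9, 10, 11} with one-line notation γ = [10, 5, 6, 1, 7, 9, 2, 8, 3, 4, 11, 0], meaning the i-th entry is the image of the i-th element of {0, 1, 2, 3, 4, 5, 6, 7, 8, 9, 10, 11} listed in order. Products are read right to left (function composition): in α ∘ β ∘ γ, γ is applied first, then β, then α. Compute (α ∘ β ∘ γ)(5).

2

(α ∘ β ∘ γ)(5) = α(β(γ(5))). γ(5) = 9, then β(9) = 6, then α(6) = 2, so the result is 2.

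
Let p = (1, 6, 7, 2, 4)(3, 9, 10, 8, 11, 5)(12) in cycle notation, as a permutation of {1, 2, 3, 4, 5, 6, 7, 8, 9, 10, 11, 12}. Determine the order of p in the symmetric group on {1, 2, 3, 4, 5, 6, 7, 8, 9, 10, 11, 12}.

The disjoint cycles have lengths 6, 5, 1.
Since disjoint cycles commute, ord(p) = lcm(6, 5) = 30.

30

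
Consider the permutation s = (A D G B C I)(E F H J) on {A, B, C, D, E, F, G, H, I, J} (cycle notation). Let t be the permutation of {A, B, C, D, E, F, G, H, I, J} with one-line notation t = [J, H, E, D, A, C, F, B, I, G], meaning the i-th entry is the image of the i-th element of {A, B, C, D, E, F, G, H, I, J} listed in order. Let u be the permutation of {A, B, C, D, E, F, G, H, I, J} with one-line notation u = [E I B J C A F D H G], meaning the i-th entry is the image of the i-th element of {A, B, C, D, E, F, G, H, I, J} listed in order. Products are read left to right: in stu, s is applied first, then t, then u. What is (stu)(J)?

E

(stu)(J) = u(t(s(J))). s(J) = E, then t(E) = A, then u(A) = E, so the result is E.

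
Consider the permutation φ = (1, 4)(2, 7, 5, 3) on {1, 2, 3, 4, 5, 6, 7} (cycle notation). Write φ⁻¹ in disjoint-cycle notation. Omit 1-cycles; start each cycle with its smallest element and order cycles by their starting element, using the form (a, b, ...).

If φ sends a → b within a cycle, φ⁻¹ sends b → a; equivalently, reverse each cycle.
After reversing and putting each cycle's least element first, φ⁻¹ = (1, 4)(2, 3, 5, 7).

(1, 4)(2, 3, 5, 7)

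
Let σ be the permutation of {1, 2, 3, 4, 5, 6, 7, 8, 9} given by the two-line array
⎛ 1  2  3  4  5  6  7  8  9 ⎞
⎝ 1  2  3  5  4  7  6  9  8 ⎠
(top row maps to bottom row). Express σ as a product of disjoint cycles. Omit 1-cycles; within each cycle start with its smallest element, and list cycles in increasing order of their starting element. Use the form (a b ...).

From 4: 4 → 5 → 4, closing the cycle (4 5).
Repeating from the next unused element and collecting all non-trivial cycles gives (4 5)(6 7)(8 9).

(4 5)(6 7)(8 9)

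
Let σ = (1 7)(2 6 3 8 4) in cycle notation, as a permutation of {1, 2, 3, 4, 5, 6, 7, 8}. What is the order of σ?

The cycle type of σ is (5, 2, 1).
The order is lcm(5, 2) = 10.

10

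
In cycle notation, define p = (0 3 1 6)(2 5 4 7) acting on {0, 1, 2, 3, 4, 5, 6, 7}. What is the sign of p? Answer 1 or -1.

The cycle lengths are 4, 4.
A cycle of length ℓ contributes ℓ−1 transpositions, so p is a product of 3 + 3 = 6 transpositions — even.

1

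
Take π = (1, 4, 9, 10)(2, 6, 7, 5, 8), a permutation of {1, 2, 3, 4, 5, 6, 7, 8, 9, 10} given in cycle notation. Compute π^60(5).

5 lies in the 5-cycle (2, 6, 7, 5, 8).
Powers repeat with period 5 on this cycle, and 60 mod 5 = 0, so π^60(5) = π^0(5).
So π^60(5) = 5.

5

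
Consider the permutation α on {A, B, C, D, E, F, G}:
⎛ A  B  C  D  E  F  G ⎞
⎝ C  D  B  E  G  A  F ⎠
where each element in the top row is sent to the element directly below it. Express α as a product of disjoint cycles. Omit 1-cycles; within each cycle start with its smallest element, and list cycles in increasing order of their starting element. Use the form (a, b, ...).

Start at A and follow images: A → C → B → D → E → G → F → A, giving the cycle (A, C, B, D, E, G, F).
Repeating from the next unused element and collecting all non-trivial cycles gives (A, C, B, D, E, G, F).

(A, C, B, D, E, G, F)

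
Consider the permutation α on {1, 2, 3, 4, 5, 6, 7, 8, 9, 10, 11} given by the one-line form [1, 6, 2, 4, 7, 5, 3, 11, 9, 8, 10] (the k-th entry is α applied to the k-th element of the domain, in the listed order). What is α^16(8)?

11

Tracing 8 → 11 → … returns to 8 after 3 steps, so 8 lies in a 3-cycle (8, 11, 10).
On a 3-cycle, α^3 is the identity, so α^16 = α^1 there (16 ≡ 1 mod 3).
Stepping 1 place around the cycle: 8 → 11.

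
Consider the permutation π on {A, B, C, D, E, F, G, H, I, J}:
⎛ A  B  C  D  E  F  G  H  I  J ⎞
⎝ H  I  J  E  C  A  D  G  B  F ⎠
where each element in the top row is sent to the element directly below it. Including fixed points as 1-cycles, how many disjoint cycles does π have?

2

The cycle decomposition is (A H G D E C J F)(B I), which has 2 cycles (counting 1-cycles).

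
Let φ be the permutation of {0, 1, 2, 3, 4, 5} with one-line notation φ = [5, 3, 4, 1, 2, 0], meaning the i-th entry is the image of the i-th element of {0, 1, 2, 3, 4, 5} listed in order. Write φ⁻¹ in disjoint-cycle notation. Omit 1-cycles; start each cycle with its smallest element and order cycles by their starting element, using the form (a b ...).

(0 5)(1 3)(2 4)

First write φ in disjoint cycles: (0 5)(1 3)(2 4).
Reversing each cycle (and rotating so the smallest element leads) gives φ⁻¹ = (0 5)(1 3)(2 4).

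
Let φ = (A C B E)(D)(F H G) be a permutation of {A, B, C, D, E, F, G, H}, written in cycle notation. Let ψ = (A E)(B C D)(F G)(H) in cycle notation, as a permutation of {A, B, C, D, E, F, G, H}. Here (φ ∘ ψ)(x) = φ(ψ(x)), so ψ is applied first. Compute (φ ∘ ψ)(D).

E

(φ ∘ ψ)(D) = φ(ψ(D)). ψ(D) = B, then φ(B) = E. So (φ ∘ ψ)(D) = E.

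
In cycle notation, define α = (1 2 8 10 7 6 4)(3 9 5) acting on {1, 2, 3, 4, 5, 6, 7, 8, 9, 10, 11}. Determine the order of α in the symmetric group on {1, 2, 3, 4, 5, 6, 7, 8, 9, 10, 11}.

The disjoint cycles have lengths 7, 3, 1.
Since disjoint cycles commute, ord(α) = lcm(7, 3) = 21.

21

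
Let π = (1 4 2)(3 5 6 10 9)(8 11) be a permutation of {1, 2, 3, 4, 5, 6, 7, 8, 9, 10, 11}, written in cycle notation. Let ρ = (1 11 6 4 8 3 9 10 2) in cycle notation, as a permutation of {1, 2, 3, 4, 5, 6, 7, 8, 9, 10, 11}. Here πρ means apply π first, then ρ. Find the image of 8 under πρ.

6

π(8) = 11, then ρ(11) = 6; composing gives (πρ)(8) = 6.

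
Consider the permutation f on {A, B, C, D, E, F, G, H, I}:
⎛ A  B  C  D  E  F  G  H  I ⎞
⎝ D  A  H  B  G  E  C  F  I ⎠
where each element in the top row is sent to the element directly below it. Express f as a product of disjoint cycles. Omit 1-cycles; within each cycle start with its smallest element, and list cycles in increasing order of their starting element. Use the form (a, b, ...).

(A, D, B)(C, H, F, E, G)

Iterating f from A gives A → D → B → A; that is the 3-cycle (A, D, B).
Repeating from the next unused element and collecting all non-trivial cycles gives (A, D, B)(C, H, F, E, G).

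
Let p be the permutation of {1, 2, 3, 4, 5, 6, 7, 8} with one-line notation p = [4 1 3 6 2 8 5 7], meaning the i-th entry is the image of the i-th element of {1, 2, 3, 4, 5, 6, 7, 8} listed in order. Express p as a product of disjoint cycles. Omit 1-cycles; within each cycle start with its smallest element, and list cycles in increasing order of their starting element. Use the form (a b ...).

From 1: 1 → 4 → 6 → 8 → 7 → 5 → 2 → 1, closing the cycle (1 4 6 8 7 5 2).
Repeating from the next unused element and collecting all non-trivial cycles gives (1 4 6 8 7 5 2).

(1 4 6 8 7 5 2)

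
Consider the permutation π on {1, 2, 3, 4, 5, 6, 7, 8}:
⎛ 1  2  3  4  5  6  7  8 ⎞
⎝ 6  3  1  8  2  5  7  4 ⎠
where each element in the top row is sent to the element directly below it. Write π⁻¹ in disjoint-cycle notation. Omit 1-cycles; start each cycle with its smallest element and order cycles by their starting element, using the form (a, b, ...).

(1, 3, 2, 5, 6)(4, 8)

First write π in disjoint cycles: (1, 6, 5, 2, 3)(4, 8).
The inverse reverses every cycle; in canonical form, π⁻¹ = (1, 3, 2, 5, 6)(4, 8).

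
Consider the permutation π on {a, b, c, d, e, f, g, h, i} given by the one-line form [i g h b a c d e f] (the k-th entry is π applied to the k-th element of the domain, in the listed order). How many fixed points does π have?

No element satisfies π(x) = x, so there are 0 fixed points.

0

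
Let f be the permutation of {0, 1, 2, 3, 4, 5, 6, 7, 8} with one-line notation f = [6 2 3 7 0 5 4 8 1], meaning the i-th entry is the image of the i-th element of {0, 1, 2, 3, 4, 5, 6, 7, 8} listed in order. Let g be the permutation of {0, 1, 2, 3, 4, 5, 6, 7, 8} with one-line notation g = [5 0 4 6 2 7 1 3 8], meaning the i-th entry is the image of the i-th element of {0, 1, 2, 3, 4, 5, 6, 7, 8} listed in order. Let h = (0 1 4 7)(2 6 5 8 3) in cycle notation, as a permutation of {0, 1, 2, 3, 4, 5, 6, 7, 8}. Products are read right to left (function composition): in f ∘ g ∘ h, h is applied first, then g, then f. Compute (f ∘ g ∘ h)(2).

(f ∘ g ∘ h)(2) = f(g(h(2))). h(2) = 6, then g(6) = 1, then f(1) = 2, so the result is 2.

2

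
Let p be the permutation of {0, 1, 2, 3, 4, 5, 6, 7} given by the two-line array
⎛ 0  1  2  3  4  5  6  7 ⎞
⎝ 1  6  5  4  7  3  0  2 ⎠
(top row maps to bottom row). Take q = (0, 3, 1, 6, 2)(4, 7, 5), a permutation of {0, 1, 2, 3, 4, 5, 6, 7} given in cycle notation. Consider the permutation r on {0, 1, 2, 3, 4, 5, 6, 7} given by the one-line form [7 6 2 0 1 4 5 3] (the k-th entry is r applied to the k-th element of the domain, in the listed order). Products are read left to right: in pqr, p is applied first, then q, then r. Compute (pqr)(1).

2

(pqr)(1) = r(q(p(1))). p(1) = 6, then q(6) = 2, then r(2) = 2, so the result is 2.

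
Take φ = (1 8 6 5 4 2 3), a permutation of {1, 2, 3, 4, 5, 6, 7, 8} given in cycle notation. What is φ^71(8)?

8 lies in the 7-cycle (1 8 6 5 4 2 3).
Powers repeat with period 7 on this cycle, and 71 mod 7 = 1, so φ^71(8) = φ^1(8).
Advancing 1 step from 8: 8 → 6.

6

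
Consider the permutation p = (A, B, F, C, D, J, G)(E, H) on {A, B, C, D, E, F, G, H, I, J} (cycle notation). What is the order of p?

14

The disjoint cycles have lengths 7, 2, 1.
The order is lcm(7, 2) = 14.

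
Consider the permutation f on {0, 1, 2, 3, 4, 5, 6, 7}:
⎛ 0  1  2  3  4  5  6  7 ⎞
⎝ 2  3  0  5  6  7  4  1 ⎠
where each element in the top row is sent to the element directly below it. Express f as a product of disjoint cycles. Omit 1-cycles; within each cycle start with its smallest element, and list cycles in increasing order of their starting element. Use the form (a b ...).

From 0: 0 → 2 → 0, closing the cycle (0 2).
Repeating from the next unused element and collecting all non-trivial cycles gives (0 2)(1 3 5 7)(4 6).

(0 2)(1 3 5 7)(4 6)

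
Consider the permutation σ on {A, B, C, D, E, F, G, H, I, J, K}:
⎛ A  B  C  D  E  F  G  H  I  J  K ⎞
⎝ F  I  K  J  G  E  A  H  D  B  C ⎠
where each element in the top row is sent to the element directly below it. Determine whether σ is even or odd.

In disjoint-cycle form the cycle lengths are 4, 4, 2, 1.
A cycle is odd iff its length is even; σ has 3 even-length cycles, so sgn(σ) = (−1)^3 and σ is odd.

odd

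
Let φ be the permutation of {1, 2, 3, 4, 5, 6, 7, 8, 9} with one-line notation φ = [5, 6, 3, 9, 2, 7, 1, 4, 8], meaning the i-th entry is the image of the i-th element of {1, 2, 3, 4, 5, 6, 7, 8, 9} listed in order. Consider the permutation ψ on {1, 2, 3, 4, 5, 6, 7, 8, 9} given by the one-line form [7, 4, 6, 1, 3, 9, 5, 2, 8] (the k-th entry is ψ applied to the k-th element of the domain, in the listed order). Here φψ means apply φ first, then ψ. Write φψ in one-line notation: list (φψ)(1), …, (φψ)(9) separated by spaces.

3 9 6 8 4 5 7 1 2

(φψ)(x) = ψ(φ(x)). Computing each image: ψ(φ(1)) = ψ(5) = 3, ψ(φ(2)) = ψ(6) = 9, ψ(φ(3)) = ψ(3) = 6, ψ(φ(4)) = ψ(9) = 8, ψ(φ(5)) = ψ(2) = 4, ψ(φ(6)) = ψ(7) = 5, ψ(φ(7)) = ψ(1) = 7, ψ(φ(8)) = ψ(4) = 1, ψ(φ(9)) = ψ(8) = 2.
Hence φψ = [3 9 6 8 4 5 7 1 2].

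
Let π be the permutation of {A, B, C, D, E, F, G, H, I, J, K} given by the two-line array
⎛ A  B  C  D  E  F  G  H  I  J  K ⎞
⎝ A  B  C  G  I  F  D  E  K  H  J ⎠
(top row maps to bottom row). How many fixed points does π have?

4

The fixed points (elements with π(x) = x) are {A, B, C, F}, so there are 4.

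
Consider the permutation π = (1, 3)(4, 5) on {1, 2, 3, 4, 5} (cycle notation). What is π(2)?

2 does not appear in any cycle of π, so it is a fixed point: π(2) = 2.

2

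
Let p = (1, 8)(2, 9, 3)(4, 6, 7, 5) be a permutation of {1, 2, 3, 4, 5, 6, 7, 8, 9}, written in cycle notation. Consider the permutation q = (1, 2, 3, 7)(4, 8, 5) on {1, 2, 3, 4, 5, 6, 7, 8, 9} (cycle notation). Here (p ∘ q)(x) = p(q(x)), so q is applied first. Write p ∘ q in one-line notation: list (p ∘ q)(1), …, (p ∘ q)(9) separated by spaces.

(p ∘ q)(x) = p(q(x)). Computing each image: p(q(1)) = p(2) = 9, p(q(2)) = p(3) = 2, p(q(3)) = p(7) = 5, p(q(4)) = p(8) = 1, p(q(5)) = p(4) = 6, p(q(6)) = p(6) = 7, p(q(7)) = p(1) = 8, p(q(8)) = p(5) = 4, p(q(9)) = p(9) = 3.
Hence p ∘ q = [9 2 5 1 6 7 8 4 3].

9 2 5 1 6 7 8 4 3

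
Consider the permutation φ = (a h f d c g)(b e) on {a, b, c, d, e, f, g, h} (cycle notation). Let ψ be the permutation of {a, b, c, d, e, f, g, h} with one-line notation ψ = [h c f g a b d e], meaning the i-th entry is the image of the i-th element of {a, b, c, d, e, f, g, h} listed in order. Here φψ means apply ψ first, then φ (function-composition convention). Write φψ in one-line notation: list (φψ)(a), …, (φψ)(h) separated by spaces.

f g d a h e c b

For each element, apply ψ then φ: a → h → f; b → c → g; c → f → d; d → g → a; e → a → h; f → b → e; g → d → c; h → e → b.
Collecting the images, φψ = [f g d a h e c b].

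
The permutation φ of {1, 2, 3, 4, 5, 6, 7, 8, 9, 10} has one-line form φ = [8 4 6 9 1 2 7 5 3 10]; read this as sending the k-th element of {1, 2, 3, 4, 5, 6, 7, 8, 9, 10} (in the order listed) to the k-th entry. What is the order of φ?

Decomposing into disjoint cycles gives cycle lengths 5, 3, 1, 1.
The order of φ is the least common multiple of its cycle lengths: lcm(5, 3) = 15.

15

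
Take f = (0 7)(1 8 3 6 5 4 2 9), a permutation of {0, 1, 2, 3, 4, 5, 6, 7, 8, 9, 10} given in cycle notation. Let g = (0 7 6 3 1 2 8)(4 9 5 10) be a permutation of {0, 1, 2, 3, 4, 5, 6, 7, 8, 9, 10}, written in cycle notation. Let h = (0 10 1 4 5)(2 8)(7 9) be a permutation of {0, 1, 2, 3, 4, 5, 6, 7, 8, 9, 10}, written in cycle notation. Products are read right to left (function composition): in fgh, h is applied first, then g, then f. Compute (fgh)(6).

Apply the permutations in order: h(6) = 6, then g(6) = 3, then f(3) = 6. So (fgh)(6) = 6.

6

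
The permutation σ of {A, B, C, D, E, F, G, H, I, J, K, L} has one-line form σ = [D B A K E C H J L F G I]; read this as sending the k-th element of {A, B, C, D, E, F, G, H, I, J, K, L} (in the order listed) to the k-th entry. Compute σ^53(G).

Tracing G → H → … returns to G after 8 steps, so G lies in an 8-cycle (A D K G H J F C).
Powers repeat with period 8 on this cycle, and 53 mod 8 = 5, so σ^53(G) = σ^5(G).
Stepping 5 places around the cycle: G → H → J → F → C → A.

A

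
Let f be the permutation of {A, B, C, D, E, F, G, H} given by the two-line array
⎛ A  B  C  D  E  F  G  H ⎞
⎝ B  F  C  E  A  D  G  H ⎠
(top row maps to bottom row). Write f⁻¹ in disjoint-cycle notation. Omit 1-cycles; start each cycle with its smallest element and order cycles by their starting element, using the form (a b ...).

(A E D F B)

The cycle decomposition of f is (A B F D E).
The inverse reverses every cycle; in canonical form, f⁻¹ = (A E D F B).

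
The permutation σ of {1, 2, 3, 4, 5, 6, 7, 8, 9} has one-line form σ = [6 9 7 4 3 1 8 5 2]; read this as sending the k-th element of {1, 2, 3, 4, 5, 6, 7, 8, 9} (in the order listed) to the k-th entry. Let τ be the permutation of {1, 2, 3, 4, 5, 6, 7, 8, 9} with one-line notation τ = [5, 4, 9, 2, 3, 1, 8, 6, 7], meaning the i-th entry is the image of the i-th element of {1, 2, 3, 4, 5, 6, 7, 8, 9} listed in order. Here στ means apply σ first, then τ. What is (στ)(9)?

4

(στ)(9) = τ(σ(9)). σ(9) = 2, then τ(2) = 4. So (στ)(9) = 4.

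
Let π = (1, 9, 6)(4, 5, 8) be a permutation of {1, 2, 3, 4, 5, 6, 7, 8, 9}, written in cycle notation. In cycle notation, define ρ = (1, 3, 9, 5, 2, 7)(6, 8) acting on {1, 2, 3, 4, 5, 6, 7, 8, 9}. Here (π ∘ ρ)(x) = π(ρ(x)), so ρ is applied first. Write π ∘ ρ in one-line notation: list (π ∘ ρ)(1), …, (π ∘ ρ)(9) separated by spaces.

Chase each element through ρ then π: 1 → 3 → 3; 2 → 7 → 7; 3 → 9 → 6; 4 → 4 → 5; 5 → 2 → 2; 6 → 8 → 4; 7 → 1 → 9; 8 → 6 → 1; 9 → 5 → 8.
Collecting the images, π ∘ ρ = [3 7 6 5 2 4 9 1 8].

3 7 6 5 2 4 9 1 8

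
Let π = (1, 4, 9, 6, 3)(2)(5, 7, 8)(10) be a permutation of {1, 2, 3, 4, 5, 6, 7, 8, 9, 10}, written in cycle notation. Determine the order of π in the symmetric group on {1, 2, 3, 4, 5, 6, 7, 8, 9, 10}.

15

The cycle type of π is (5, 3, 1, 1).
The order is lcm(5, 3) = 15.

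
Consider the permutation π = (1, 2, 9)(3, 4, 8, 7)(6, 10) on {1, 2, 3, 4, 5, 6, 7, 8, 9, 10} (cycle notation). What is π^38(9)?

2

9 lies in the 3-cycle (1, 2, 9).
On a 3-cycle, π^3 is the identity, so π^38 = π^2 there (38 ≡ 2 mod 3).
Stepping 2 places around the cycle: 9 → 1 → 2.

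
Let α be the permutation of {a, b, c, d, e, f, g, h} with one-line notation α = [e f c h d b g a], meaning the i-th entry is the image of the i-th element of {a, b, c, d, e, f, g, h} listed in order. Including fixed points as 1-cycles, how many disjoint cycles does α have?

The cycle decomposition is (a e d h)(b f)(c)(g), which has 4 cycles (counting 1-cycles).

4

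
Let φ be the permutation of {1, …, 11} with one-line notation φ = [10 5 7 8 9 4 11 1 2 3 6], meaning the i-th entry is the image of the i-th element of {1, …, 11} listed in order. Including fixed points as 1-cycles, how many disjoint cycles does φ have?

2

The cycle decomposition is (1, 10, 3, 7, 11, 6, 4, 8)(2, 5, 9), which has 2 cycles (counting 1-cycles).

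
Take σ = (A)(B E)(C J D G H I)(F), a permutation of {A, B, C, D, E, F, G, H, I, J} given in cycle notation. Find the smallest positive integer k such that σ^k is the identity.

6

The cycle type of σ is (6, 2, 1, 1).
The order is lcm(6, 2) = 6.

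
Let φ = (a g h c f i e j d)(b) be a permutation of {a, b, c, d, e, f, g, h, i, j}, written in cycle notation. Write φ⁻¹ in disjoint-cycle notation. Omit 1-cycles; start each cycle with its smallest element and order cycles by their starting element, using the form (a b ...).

(a d j e i f c h g)

Inverting a permutation written in cycle notation just reverses the order within every cycle.
After reversing and putting each cycle's least element first, φ⁻¹ = (a d j e i f c h g).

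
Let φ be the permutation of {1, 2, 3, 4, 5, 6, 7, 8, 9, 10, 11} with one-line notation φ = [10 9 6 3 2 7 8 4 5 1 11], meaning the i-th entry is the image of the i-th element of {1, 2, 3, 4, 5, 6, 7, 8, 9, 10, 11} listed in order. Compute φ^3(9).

Tracing 9 → 5 → … returns to 9 after 3 steps, so 9 lies in a 3-cycle (2, 9, 5).
Powers repeat with period 3 on this cycle, and 3 mod 3 = 0, so φ^3(9) = φ^0(9).
So φ^3(9) = 9.

9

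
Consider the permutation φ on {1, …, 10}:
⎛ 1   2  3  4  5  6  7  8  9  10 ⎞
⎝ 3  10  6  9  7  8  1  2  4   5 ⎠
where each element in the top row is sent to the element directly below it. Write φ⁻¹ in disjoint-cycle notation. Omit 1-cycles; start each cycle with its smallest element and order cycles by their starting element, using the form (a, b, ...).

First write φ in disjoint cycles: (1, 3, 6, 8, 2, 10, 5, 7)(4, 9).
Reversing each cycle (and rotating so the smallest element leads) gives φ⁻¹ = (1, 7, 5, 10, 2, 8, 6, 3)(4, 9).

(1, 7, 5, 10, 2, 8, 6, 3)(4, 9)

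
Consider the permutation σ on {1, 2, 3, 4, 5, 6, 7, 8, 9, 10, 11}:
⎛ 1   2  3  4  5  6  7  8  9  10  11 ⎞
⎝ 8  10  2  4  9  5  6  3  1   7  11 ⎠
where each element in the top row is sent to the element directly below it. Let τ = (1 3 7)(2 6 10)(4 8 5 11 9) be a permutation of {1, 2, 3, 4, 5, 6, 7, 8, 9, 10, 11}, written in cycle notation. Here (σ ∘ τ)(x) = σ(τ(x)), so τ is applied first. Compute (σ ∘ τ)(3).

6

(σ ∘ τ)(3) = σ(τ(3)). τ(3) = 7, then σ(7) = 6. So (σ ∘ τ)(3) = 6.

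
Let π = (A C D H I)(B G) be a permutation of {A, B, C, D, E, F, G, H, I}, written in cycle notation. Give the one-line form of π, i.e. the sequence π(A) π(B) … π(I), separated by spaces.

Image by image: A→C, B→G, C→D, D→H, E→E, F→F, G→B, H→I, I→A.
Listing these in domain order gives C G D H E F B I A.

C G D H E F B I A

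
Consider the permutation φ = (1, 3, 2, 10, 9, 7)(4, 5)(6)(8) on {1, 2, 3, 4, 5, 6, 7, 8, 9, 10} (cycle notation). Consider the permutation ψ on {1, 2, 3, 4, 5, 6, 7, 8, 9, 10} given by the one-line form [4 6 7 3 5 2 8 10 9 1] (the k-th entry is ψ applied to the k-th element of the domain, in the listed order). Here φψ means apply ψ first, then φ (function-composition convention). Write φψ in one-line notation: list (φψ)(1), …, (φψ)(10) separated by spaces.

(φψ)(x) = φ(ψ(x)). Computing each image: φ(ψ(1)) = φ(4) = 5, φ(ψ(2)) = φ(6) = 6, φ(ψ(3)) = φ(7) = 1, φ(ψ(4)) = φ(3) = 2, φ(ψ(5)) = φ(5) = 4, φ(ψ(6)) = φ(2) = 10, φ(ψ(7)) = φ(8) = 8, φ(ψ(8)) = φ(10) = 9, φ(ψ(9)) = φ(9) = 7, φ(ψ(10)) = φ(1) = 3.
Hence φψ = [5 6 1 2 4 10 8 9 7 3].

5 6 1 2 4 10 8 9 7 3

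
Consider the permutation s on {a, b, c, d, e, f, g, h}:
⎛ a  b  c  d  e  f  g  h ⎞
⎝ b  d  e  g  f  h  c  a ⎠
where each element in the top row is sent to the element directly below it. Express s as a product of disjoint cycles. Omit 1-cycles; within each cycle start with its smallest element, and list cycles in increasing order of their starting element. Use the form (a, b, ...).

(a, b, d, g, c, e, f, h)

Start at a and follow images: a → b → d → g → c → e → f → h → a, giving the cycle (a, b, d, g, c, e, f, h).
Repeating from the next unused element and collecting all non-trivial cycles gives (a, b, d, g, c, e, f, h).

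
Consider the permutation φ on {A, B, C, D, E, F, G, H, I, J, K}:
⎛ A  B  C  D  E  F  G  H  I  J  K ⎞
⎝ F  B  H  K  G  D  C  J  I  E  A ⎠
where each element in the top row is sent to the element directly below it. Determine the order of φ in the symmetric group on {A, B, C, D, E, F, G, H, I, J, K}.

20

The disjoint-cycle form of φ has cycle lengths 5, 4, 1, 1.
Since disjoint cycles commute, ord(φ) = lcm(5, 4) = 20.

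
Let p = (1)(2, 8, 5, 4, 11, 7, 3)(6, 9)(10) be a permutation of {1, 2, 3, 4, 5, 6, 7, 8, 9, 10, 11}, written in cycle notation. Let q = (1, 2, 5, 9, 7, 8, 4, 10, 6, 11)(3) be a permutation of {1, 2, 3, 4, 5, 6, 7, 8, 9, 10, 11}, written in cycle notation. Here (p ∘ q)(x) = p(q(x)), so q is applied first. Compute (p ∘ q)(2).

First apply q: q(2) = 5, then p(5) = 4. Thus (p ∘ q)(2) = 4.

4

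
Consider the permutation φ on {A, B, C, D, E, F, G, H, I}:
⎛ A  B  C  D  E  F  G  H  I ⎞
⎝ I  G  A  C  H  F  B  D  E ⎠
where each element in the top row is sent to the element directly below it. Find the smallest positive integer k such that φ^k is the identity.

6

The disjoint-cycle form of φ has cycle lengths 6, 2, 1.
Since disjoint cycles commute, ord(φ) = lcm(6, 2) = 6.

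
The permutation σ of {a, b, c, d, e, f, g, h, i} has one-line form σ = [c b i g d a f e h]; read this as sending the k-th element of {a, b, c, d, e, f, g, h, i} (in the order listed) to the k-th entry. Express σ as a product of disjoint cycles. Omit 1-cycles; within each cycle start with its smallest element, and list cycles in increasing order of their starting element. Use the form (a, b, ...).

Start at a and follow images: a → c → i → h → e → d → g → f → a, giving the cycle (a, c, i, h, e, d, g, f).
Continuing from each remaining unvisited element yields (a, c, i, h, e, d, g, f).

(a, c, i, h, e, d, g, f)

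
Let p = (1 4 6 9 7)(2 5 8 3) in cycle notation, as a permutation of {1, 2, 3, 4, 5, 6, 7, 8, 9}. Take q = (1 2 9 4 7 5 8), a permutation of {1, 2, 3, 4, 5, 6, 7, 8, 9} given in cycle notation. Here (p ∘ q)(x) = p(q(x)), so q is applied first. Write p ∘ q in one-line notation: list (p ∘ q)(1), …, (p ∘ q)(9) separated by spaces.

5 7 2 1 3 9 8 4 6

For each element, apply q then p: 1 → 2 → 5; 2 → 9 → 7; 3 → 3 → 2; 4 → 7 → 1; 5 → 8 → 3; 6 → 6 → 9; 7 → 5 → 8; 8 → 1 → 4; 9 → 4 → 6.
So p ∘ q in one-line form is 5 7 2 1 3 9 8 4 6.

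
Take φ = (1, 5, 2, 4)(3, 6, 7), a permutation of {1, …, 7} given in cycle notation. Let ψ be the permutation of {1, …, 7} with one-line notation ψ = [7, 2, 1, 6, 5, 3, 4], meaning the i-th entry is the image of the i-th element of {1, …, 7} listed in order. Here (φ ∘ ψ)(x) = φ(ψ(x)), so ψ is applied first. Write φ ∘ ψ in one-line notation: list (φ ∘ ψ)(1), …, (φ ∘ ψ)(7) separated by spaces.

(φ ∘ ψ)(x) = φ(ψ(x)). Computing each image: φ(ψ(1)) = φ(7) = 3, φ(ψ(2)) = φ(2) = 4, φ(ψ(3)) = φ(1) = 5, φ(ψ(4)) = φ(6) = 7, φ(ψ(5)) = φ(5) = 2, φ(ψ(6)) = φ(3) = 6, φ(ψ(7)) = φ(4) = 1.
Hence φ ∘ ψ = [3 4 5 7 2 6 1].

3 4 5 7 2 6 1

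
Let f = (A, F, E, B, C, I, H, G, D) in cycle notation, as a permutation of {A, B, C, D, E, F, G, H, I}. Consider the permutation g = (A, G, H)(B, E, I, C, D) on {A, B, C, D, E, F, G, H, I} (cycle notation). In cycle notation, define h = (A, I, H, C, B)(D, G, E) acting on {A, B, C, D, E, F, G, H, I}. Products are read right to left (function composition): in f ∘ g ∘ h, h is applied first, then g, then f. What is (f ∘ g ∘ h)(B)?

D

Chase B: h(B) = A; g(A) = G; f(G) = D. Hence (f ∘ g ∘ h)(B) = D.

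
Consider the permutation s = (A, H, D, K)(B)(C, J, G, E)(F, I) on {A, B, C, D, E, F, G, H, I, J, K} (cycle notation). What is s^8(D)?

D

D lies in the 4-cycle (A, H, D, K).
Powers repeat with period 4 on this cycle, and 8 mod 4 = 0, so s^8(D) = s^0(D).
So s^8(D) = D.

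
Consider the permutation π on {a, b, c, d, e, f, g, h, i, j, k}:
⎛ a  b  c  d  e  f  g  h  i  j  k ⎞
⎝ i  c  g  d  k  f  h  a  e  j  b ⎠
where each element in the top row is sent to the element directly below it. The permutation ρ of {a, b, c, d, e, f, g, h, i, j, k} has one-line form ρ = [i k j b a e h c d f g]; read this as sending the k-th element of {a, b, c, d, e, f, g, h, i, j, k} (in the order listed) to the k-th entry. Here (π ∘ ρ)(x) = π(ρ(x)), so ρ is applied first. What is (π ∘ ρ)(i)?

d

ρ(i) = d, then π(d) = d; composing gives (π ∘ ρ)(i) = d.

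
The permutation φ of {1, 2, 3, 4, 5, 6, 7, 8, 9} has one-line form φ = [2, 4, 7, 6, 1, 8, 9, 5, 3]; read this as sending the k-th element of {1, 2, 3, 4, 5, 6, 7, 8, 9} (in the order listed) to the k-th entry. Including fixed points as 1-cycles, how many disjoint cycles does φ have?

2

The cycle decomposition is (1, 2, 4, 6, 8, 5)(3, 7, 9), which has 2 cycles (counting 1-cycles).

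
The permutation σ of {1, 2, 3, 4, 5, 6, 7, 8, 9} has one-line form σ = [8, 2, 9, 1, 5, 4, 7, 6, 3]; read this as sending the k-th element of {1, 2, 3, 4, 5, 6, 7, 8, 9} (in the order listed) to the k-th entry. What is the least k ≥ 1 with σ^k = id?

4

Decomposing into disjoint cycles gives cycle lengths 4, 2, 1, 1, 1.
The order is lcm(4, 2) = 4.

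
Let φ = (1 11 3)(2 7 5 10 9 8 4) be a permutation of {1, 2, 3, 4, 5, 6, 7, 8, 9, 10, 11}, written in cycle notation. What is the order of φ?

21

The disjoint cycles have lengths 7, 3, 1.
The order is lcm(7, 3) = 21.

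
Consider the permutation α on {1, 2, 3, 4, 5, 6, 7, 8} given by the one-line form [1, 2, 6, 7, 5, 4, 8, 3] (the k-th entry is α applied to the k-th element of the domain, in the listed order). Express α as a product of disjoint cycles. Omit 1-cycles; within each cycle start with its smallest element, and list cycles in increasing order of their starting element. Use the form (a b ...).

Start at 3 and follow images: 3 → 6 → 4 → 7 → 8 → 3, giving the cycle (3 6 4 7 8).
Continuing from each remaining unvisited element yields (3 6 4 7 8).

(3 6 4 7 8)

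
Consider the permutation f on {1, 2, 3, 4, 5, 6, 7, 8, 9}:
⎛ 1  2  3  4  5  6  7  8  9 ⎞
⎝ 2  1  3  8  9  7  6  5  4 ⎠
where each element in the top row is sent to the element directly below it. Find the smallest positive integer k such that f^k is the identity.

The disjoint-cycle form of f has cycle lengths 4, 2, 2, 1.
The order of f is the least common multiple of its cycle lengths: lcm(4, 2, 2) = 4.

4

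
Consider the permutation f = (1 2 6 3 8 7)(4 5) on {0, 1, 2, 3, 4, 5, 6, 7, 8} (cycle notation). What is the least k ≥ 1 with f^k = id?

The cycle type of f is (6, 2, 1).
The order is lcm(6, 2) = 6.

6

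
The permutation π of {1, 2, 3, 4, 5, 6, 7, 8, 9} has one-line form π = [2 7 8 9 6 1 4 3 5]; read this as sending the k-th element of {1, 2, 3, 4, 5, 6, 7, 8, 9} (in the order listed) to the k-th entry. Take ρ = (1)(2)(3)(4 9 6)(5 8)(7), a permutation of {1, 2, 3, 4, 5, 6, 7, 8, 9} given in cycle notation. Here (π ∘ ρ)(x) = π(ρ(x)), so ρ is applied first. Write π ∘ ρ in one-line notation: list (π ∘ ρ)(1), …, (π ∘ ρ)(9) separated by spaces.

(π ∘ ρ)(x) = π(ρ(x)). Computing each image: π(ρ(1)) = π(1) = 2, π(ρ(2)) = π(2) = 7, π(ρ(3)) = π(3) = 8, π(ρ(4)) = π(9) = 5, π(ρ(5)) = π(8) = 3, π(ρ(6)) = π(4) = 9, π(ρ(7)) = π(7) = 4, π(ρ(8)) = π(5) = 6, π(ρ(9)) = π(6) = 1.
Hence π ∘ ρ = [2 7 8 5 3 9 4 6 1].

2 7 8 5 3 9 4 6 1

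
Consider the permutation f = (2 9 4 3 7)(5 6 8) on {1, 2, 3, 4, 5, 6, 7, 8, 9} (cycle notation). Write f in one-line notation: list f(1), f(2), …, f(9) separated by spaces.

Image by image: 1→1, 2→9, 3→7, 4→3, 5→6, 6→8, 7→2, 8→5, 9→4.
So the one-line form is 1 9 7 3 6 8 2 5 4.

1 9 7 3 6 8 2 5 4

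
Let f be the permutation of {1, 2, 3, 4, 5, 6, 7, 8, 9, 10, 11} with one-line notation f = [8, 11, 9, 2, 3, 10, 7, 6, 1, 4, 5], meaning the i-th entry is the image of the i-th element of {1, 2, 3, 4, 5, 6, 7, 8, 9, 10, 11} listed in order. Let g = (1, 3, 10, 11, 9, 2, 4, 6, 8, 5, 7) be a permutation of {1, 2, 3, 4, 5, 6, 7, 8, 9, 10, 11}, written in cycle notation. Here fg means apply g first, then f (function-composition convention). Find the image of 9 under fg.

g(9) = 2, then f(2) = 11; composing gives (fg)(9) = 11.

11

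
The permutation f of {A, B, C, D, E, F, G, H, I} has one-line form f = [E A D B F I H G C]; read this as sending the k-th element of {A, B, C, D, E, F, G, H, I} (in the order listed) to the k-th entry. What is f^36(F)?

Tracing F → I → … returns to F after 7 steps, so F lies in a 7-cycle (A E F I C D B).
Since the cycle has length 7, f^36 acts on it the same as f^1 (36 mod 7 = 1).
Stepping 1 place around the cycle: F → I.

I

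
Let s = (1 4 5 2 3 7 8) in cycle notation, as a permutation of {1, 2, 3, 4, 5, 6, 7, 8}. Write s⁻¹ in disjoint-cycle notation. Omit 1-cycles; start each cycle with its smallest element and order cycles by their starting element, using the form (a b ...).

Inverting a permutation written in cycle notation just reverses the order within every cycle.
After reversing and putting each cycle's least element first, s⁻¹ = (1 8 7 3 2 5 4).

(1 8 7 3 2 5 4)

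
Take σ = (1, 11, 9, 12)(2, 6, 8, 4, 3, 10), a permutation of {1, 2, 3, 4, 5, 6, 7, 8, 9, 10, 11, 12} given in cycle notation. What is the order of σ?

The disjoint cycles have lengths 6, 4, 1, 1.
The order is lcm(6, 4) = 12.

12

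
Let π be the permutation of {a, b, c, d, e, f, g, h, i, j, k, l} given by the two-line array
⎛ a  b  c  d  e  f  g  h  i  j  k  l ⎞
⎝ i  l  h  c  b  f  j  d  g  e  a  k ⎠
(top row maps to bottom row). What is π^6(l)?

e

Tracing l → k → … returns to l after 8 steps, so l lies in an 8-cycle (a, i, g, j, e, b, l, k).
Advancing 6 steps from l: l → k → a → i → g → j → e.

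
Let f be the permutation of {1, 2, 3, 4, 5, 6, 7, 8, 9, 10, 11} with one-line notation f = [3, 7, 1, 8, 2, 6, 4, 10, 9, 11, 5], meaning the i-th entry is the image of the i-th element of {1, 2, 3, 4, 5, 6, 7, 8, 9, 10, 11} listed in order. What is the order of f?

Decomposing into disjoint cycles gives cycle lengths 7, 2, 1, 1.
The order of f is the least common multiple of its cycle lengths: lcm(7, 2) = 14.

14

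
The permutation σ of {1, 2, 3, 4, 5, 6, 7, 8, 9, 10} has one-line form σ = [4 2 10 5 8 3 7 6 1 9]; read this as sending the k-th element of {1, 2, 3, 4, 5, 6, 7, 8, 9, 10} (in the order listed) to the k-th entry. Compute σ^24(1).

Tracing 1 → 4 → … returns to 1 after 8 steps, so 1 lies in an 8-cycle (1 4 5 8 6 3 10 9).
Powers repeat with period 8 on this cycle, and 24 mod 8 = 0, so σ^24(1) = σ^0(1).
So σ^24(1) = 1.

1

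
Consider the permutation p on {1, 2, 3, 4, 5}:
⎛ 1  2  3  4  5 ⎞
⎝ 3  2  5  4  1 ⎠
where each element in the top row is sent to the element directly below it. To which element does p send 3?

5

The entry below 3 in the array is 5, so p(3) = 5.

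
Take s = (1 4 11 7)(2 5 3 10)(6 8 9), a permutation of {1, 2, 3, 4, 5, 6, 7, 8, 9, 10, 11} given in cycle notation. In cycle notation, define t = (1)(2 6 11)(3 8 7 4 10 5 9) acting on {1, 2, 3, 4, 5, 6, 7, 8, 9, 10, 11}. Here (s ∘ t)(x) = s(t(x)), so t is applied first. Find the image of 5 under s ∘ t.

First apply t: t(5) = 9, then s(9) = 6. Thus (s ∘ t)(5) = 6.

6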